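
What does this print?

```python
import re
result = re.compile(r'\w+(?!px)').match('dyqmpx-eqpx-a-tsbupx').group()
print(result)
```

`re.match` won't scan ahead — the pattern has to work from the very first character.
The match spans [0:6] → 'dyqmpx'.

dyqmpx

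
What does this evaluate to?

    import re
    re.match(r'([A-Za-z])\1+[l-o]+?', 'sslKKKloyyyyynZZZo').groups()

`\1` is not a pattern — it's the concrete string captured by group 1, re-applied verbatim.
`match` is anchored at position 0; if the pattern doesn't fit there, it returns None.
The match spans [0:3] → 'ssl'.
Captured: group 1 = 's'.

('s',)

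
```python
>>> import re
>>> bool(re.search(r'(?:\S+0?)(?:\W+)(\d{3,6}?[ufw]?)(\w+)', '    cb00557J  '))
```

False

Pattern: one or more of a non-whitespace character, then optionally the literal '0' (non-capturing group); then one or more of a non-word character (non-capturing group); then 3 to 6 of a digit (lazy), then optionally one of [ufw] (captured); then one or more of a word character (captured).
Here nothing in the string fits, so the call returns None, and `bool(None)` is False.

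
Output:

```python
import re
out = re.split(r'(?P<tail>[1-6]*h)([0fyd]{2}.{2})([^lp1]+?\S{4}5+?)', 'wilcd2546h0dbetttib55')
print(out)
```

['wilcd', '2546h', '0dbe', 'tttib5', '5']

This matches zero or more of a character in [1-6], then the literal 'h' (captured as 'tail'); then exactly 2 of one of [0fyd], then exactly 2 of any character (captured); then one or more of any character except [lp1] (lazy), then exactly 4 of a non-whitespace character, then one or more of a literal '5' (lazy) (captured).
Matches to split on: at [5:20] → '2546h0dbetttib5'.
`re.split` interleaves the captured-group text with the surrounding fragments.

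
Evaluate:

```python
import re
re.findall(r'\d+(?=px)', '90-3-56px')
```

The positive lookaround only admits positions where the adjacent text matches; those characters stay outside the span.
With no groups in the pattern, `findall` gives back each whole match — 1 here.

['56']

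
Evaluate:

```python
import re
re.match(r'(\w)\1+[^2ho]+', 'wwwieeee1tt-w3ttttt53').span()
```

The backreference `\1` re-matches whatever the first group consumed, character for character.
`re.match` won't scan ahead — the pattern has to work from the very first character.
The match spans [0:21] → 'wwwieeee1tt-w3ttttt53'.
Captured: group 1 = 'w'.

(0, 21)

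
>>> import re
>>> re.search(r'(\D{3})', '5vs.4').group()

This matches exactly 3 of a non-digit (captured).
The match spans [1:4] → 'vs.'.

'vs.'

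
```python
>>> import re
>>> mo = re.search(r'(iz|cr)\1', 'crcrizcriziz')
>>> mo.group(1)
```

'cr'

A backreference is literal: `\1` must see the identical characters the first group matched.
`re.search` scans for the first position where the pattern succeeds.
The match spans [0:4] → 'crcr'.
Captured: group 1 = 'cr'.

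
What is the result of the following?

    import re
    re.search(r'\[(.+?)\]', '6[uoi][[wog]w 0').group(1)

'uoi'

The match spans [1:6] → '[uoi]'.
Captured: group 1 = 'uoi'.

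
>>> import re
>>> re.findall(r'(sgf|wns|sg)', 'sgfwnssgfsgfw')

['sgf', 'wns', 'sgf', 'sgf']

`|` is ordered: at each position the engine commits to the first alternative that works.
Matches: at [0:3] match 'sgf', group 1 = 'sgf'; at [3:6] match 'wns', group 1 = 'wns'; at [6:9] match 'sgf', group 1 = 'sgf'; at [9:12] match 'sgf', group 1 = 'sgf'.
With a single group, `findall` returns only what that group captured — 4 items.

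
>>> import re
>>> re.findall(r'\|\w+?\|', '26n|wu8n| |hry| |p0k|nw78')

Scanning left to right: at [3:9] → '|wu8n|'; at [10:15] → '|hry|'; at [16:21] → '|p0k|'.
Since nothing is captured, `findall` lists the 3 matched substrings directly.

['|wu8n|', '|hry|', '|p0k|']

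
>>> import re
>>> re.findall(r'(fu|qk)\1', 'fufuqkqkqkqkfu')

`\1` is not a pattern — it's the concrete string captured by group 1, re-applied verbatim.
Walking the string: at [0:4] match 'fufu', group 1 = 'fu'; at [4:8] match 'qkqk', group 1 = 'qk'; at [8:12] match 'qkqk', group 1 = 'qk'.
`findall` collects group 1 from each match (3 total).

['fu', 'qk', 'qk']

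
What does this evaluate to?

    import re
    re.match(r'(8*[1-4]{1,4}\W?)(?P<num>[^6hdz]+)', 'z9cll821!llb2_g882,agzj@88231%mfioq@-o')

None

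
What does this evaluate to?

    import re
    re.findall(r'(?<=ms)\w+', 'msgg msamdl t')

Because the assertion is zero-width, the text it checks is not consumed and won't appear in the result.
Matches: at [2:4] → 'gg'; at [7:11] → 'amdl'.
With no groups in the pattern, `findall` gives back each whole match — 2 here.

['gg', 'amdl']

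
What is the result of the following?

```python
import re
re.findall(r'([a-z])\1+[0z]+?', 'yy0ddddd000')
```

['y', 'd']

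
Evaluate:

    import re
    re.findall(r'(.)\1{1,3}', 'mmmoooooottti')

The backreference `\1` re-matches whatever the first group consumed, character for character.
With a single group, `findall` returns only what that group captured — 4 items.

['m', 'o', 'o', 't']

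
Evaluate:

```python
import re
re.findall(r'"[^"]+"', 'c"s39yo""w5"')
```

['"s39yo"', '"w5"']

With no groups in the pattern, `findall` gives back each whole match — 2 here.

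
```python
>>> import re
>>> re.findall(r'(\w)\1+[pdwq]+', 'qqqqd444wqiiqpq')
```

['q', '4', 'i']

The backreference `\1` re-matches whatever the first group consumed, character for character.
`findall` collects group 1 from each match (3 total).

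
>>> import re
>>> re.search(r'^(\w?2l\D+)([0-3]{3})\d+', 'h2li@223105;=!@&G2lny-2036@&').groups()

('h2li@', '223')

Pattern: anchored at the start of the string; then optionally a word character, then the literal '2l', then one or more of a non-digit (captured); then exactly 3 of a character in [0-3] (captured); then one or more of a digit.
`re.search` scans for the first position where the pattern succeeds.
The match spans [0:11] → 'h2li@223105'.
Captured: group 1 = 'h2li@', group 2 = '223'.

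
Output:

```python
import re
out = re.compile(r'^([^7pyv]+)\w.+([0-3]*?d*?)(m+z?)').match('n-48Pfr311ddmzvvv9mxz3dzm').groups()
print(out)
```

The match spans [0:25] → 'n-48Pfr311ddmzvvv9mxz3dzm'.
Captured: group 1 = 'n-48Pfr311ddmz', group 2 = '', group 3 = 'm'.

('n-48Pfr311ddmz', '', 'm')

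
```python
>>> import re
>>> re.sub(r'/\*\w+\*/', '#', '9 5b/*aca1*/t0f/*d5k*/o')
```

'9 5b#t0f#o'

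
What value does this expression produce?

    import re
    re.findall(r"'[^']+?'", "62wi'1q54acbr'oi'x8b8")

No capturing groups, so `findall` returns the 1 full match string.

["'1q54acbr'"]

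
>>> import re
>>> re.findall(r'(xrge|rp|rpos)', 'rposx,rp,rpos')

['rp', 'rp', 'rp']

Alternation tries branches left to right and keeps the first one that lets the overall match succeed at that position.
One capturing group, so `findall` returns just the captured substring from each match — 3 in all.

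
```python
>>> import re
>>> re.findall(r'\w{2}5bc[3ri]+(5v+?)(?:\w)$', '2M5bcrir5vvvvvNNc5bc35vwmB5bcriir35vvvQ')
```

['5vvv']

Pattern: exactly 2 of a word character, then the literal '5bc', then one or more of one of [3ri]; then the literal '5', then one or more of the literal 'v' (lazy) (captured); then a word character (non-capturing group); then anchored at the end.
Scanning left to right: at [24:39] match 'mB5bcriir35vvvQ', group 1 = '5vvv'.
`findall` collects group 1 from the one match (1 total).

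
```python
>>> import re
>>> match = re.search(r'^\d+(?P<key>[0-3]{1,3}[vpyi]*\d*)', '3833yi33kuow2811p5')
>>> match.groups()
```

The pattern matches anchored at the start of the string; then one or more of a digit; then 1 to 3 of a character in [0-3], then zero or more of one of [vpyi], then zero or more of a digit (captured as 'key').
`re.search` scans for the first position where the pattern succeeds.
The match spans [0:8] → '3833yi33'.
Captured: group 1 = '3yi33'.

('3yi33',)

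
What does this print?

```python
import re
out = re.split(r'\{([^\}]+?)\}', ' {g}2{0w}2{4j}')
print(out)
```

Matches to split on: at [1:4] → '{g}'; at [5:9] → '{0w}'; at [10:14] → '{4j}'.
`re.split` interleaves the captured-group text with the surrounding fragments.

[' ', 'g', '2', '0w', '2', '4j', '']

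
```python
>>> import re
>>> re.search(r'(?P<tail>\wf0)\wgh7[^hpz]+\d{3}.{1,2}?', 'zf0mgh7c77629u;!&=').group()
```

Pattern: a word character, then the literal 'f0' (captured as 'tail'); then a word character, then the literal 'gh7', then one or more of any character except [hpz]; then exactly 3 of a digit, then 1 to 2 of any character (lazy).
The `?` after the quantifier makes it lazy — it takes as little as possible before letting the rest of the pattern try.
`re.search` scans for the first position where the pattern succeeds.
The match spans [0:14] → 'zf0mgh7c77629u'.
Captured: group 1 = 'zf0'.

'zf0mgh7c77629u'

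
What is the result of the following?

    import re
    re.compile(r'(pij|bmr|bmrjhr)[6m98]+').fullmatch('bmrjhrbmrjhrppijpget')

None

`re.fullmatch` requires the pattern to consume the entire string.
Here there's no way to consume every character, so the call returns None.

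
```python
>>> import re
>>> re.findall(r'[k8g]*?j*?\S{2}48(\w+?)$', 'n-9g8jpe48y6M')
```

['y6M']

Because there's exactly one group, `findall` drops the full match and keeps group 1 from the one hit.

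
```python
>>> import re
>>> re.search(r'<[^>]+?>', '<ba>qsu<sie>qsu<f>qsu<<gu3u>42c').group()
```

'<ba>'

The match spans [0:4] → '<ba>'.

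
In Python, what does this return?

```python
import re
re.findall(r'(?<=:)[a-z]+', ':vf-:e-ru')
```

The `(?=…)`/`(?<=…)` assertion just peeks at neighbouring text; it doesn't advance the match position.
No capturing groups, so `findall` returns the 2 full match strings.

['vf', 'e']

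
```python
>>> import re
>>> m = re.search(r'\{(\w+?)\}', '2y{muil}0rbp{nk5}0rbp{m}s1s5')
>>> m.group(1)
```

The match spans [2:8] → '{muil}'.
Captured: group 1 = 'muil'.

'muil'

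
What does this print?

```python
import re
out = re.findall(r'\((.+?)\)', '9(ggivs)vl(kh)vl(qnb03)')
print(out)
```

A `+?`/`*?`/`{m,n}?` starts at its minimum and grows only as far as needed for what follows to match.
Walking the string: at [1:8] match '(ggivs)', group 1 = 'ggivs'; at [10:14] match '(kh)', group 1 = 'kh'; at [16:23] match '(qnb03)', group 1 = 'qnb03'.
With a single group, `findall` returns only what that group captured — 3 items.

['ggivs', 'kh', 'qnb03']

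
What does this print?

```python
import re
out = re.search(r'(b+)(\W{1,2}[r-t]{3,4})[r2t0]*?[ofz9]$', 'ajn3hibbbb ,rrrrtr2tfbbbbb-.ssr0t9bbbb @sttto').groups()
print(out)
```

The match spans [34:45] → 'bbbb @sttto'.
Captured: group 1 = 'bbbb', group 2 = ' @sttt'.

('bbbb', ' @sttt')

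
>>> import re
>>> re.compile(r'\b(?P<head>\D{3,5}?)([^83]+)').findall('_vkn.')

This matches a word boundary (`\b`, zero-width); then 3 to 5 of a non-digit (lazy) (captured as 'head'); then one or more of any character except [83] (captured).
A non-greedy quantifier consumes as few characters as it can — just enough that the remainder of the pattern still matches from where it stops; whatever follows it matches normally.
Walking the string: at [0:5] match '_vkn.', groups = ('_vk', 'n.').
Multiple groups make `findall` return tuples — one 2-tuple for the one match.

[('_vk', 'n.')]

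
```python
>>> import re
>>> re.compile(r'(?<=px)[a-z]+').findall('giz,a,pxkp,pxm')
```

['kp', 'm']

The `(?=…)`/`(?<=…)` assertion just peeks at neighbouring text; it doesn't advance the match position.
Since nothing is captured, `findall` lists the 2 matched substrings directly.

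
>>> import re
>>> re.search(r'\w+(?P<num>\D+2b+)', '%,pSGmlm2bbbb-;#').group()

Pattern: one or more of a word character; then one or more of a non-digit, then the literal '2', then one or more of the literal 'b' (captured as 'num').
`search` walks the string left to right and returns the first match it finds.
The match spans [2:13] → 'pSGmlm2bbbb'.
Captured: group 1 = 'm2bbbb'.

'pSGmlm2bbbb'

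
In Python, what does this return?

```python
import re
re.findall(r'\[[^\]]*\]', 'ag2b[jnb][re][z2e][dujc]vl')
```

No capturing groups, so `findall` returns the 4 full match strings.

['[jnb]', '[re]', '[z2e]', '[dujc]']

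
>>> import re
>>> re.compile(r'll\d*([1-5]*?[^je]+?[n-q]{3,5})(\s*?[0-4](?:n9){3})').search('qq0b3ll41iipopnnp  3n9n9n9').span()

(5, 26)

Pattern: the literal 'll', then zero or more of a digit; then zero or more of a character in [1-5] (lazy), then one or more of any character except [je] (lazy), then 3 to 5 of a character in [n-q] (captured); then zero or more of whitespace (lazy), then a character in [0-4], then the literal 'n9' repeated 3 times (captured).
`search` walks the string left to right and returns the first match it finds.
The match spans [5:26] → 'll41iipopnnp  3n9n9n9'.
Captured: group 1 = 'iipopnnp', group 2 = '  3n9n9n9'.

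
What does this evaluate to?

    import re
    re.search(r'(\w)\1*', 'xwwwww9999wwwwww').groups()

The match spans [0:1] → 'x'.
Captured: group 1 = 'x'.

('x',)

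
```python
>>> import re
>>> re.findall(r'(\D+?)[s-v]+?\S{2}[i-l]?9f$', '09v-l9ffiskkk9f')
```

The pattern matches one or more of a non-digit (lazy) (captured); then one or more of a character in [s-v] (lazy); then exactly 2 of a non-whitespace character, then optionally a character in [i-l], then the literal '9f'; then anchored at the end.
`findall` collects group 1 from the one match (1 total).

['ffi']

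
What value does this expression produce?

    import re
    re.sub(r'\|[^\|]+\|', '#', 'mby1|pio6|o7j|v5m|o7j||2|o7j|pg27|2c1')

Every occurrence is swapped for '#'.

'mby1#o7j#o7j|#o7j#2c1'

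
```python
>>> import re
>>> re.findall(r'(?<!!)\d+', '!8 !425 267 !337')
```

Because the assertion is negative and zero-width, positions next to the forbidden text are skipped.
Walking the string: at [5:7] → '25'; at [8:11] → '267'; at [14:16] → '37'.
No capturing groups, so `findall` returns the 3 full match strings.

['25', '267', '37']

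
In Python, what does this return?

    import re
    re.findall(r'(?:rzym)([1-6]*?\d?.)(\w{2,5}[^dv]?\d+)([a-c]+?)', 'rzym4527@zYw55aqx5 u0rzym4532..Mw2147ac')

This matches the literal 'rz', then the literal 'ym' (non-capturing group); then zero or more of a character in [1-6] (lazy), then optionally a digit, then any character (captured); then 2 to 5 of a word character, then optionally any character except [dv], then one or more of a digit (captured); then one or more of a character in [a-c] (lazy) (captured).
Walking the string: at [0:15] match 'rzym4527@zYw55a', groups = ('4527@', 'zYw55', 'a').
Multiple groups make `findall` return tuples — one 3-tuple for the one match.

[('4527@', 'zYw55', 'a')]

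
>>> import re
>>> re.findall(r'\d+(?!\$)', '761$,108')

['76', '108']

Because the assertion is negative and zero-width, positions next to the forbidden text are skipped.
Since nothing is captured, `findall` lists the 2 matched substrings directly.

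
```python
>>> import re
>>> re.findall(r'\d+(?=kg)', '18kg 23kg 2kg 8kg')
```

['18', '23', '2', '8']

The lookaround is zero-width — it requires the adjacent text to match without consuming it, so the asserted text isn't part of the match.
Walking the string: at [0:2] → '18'; at [5:7] → '23'; at [10:11] → '2'; at [14:15] → '8'.
With no groups in the pattern, `findall` gives back each whole match — 4 here.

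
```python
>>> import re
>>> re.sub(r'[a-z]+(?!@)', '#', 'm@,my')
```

'm@,#'

Because the assertion is negative and zero-width, positions next to the forbidden text are skipped.
Matches: at [3:5] → 'my'.
Every occurrence is swapped for '#'.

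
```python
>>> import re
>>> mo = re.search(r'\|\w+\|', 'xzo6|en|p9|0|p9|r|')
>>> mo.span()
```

(4, 8)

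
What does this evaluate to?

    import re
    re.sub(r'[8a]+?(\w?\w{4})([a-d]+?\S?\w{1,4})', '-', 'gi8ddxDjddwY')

Pattern: one or more of one of [8a] (lazy); then optionally a word character, then exactly 4 of a word character (captured); then one or more of a character in [a-d] (lazy), then optionally a non-whitespace character, then 1 to 4 of a word character (captured).
`sub` substitutes '-' at each match site.

'gi-'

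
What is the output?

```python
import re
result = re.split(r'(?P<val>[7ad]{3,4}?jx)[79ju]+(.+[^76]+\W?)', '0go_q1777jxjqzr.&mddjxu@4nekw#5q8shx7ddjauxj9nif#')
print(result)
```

['0go_q1', '777jx', 'qzr.&mddjxu@4nekw#5q8shx7ddjauxj9nif#', '']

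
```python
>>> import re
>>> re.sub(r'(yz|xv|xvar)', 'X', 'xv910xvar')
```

Alternation isn't longest-match — the leftmost alternative that fits at this position is chosen.
Matches: at [0:2] → 'xv'; at [5:7] → 'xv'.
Every occurrence is swapped for 'X'.

'X910Xar'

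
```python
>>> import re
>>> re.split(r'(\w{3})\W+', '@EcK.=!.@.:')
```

['@', 'EcK', '']

`re.split` interleaves the captured-group text with the surrounding fragments.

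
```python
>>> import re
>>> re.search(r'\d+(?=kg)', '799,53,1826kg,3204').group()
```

Because the assertion is zero-width, the text it checks is not consumed and won't appear in the result.
`re.search` scans for the first position where the pattern succeeds.
The match spans [7:11] → '1826'.

'1826'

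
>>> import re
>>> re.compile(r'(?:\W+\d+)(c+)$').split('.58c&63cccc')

['.58c', 'cccc', '']

`re.split` interleaves the captured-group text with the surrounding fragments.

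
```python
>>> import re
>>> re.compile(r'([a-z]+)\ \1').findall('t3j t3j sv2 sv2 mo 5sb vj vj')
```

['vj']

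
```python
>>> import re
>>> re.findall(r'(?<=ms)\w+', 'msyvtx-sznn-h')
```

['yvtx']

Lookahead/lookbehind check context without consuming it, so the matched span excludes the asserted characters.
No capturing groups, so `findall` returns the 1 full match string.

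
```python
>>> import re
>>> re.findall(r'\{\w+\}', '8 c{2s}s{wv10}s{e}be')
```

['{2s}', '{wv10}', '{e}']

Since nothing is captured, `findall` lists the 3 matched substrings directly.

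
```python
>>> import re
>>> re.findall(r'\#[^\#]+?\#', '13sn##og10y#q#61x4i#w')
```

['#og10y#', '#61x4i#']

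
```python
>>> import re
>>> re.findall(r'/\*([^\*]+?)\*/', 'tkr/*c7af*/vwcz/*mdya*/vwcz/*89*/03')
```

['c7af', 'mdya', '89']

Matches: at [3:11] match '/*c7af*/', group 1 = 'c7af'; at [15:23] match '/*mdya*/', group 1 = 'mdya'; at [27:33] match '/*89*/', group 1 = '89'.
One capturing group, so `findall` returns just the captured substring from each match — 3 in all.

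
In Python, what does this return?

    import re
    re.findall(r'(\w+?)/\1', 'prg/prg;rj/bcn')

The backreference `\1` re-matches whatever the first group consumed, character for character.
Scanning left to right: at [0:7] match 'prg/prg', group 1 = 'prg'.
Because there's exactly one group, `findall` drops the full match and keeps group 1 from the one hit.

['prg']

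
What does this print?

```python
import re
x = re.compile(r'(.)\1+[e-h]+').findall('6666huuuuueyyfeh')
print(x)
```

['6', 'u', 'y']

`\1` is not a pattern — it's the concrete string captured by group 1, re-applied verbatim.
One capturing group, so `findall` returns just the captured substring from each match — 3 in all.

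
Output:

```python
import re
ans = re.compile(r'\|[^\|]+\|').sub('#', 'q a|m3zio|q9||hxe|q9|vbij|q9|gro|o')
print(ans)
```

q a#q9|#q9#q9#o

Matches: at [3:10] → '|m3zio|'; at [13:18] → '|hxe|'; at [20:26] → '|vbij|'; at [28:33] → '|gro|'.
Each match is replaced by '#'.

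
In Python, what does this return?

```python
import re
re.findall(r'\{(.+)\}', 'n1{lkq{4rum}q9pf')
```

Walking the string: at [2:12] match '{lkq{4rum}', group 1 = 'lkq{4rum'.
With a single group, `findall` returns only what that group captured — 1 item.

['lkq{4rum']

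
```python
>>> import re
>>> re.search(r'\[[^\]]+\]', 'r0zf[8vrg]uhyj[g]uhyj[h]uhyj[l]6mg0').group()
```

The match spans [4:10] → '[8vrg]'.

'[8vrg]'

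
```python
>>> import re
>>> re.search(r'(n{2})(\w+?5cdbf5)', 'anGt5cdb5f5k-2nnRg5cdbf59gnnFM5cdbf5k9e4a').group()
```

The pattern matches exactly 2 of a literal 'n' (captured); then one or more of a word character (lazy), then the literal '5cd', then the literal 'bf5' (captured).
The match spans [14:24] → 'nnRg5cdbf5'.

'nnRg5cdbf5'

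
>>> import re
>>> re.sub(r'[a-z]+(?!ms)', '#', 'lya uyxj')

'# #'

A negative assertion filters positions out without eating any characters.
Matches: at [0:3] → 'lya'; at [4:8] → 'uyxj'.
Every occurrence is swapped for '#'.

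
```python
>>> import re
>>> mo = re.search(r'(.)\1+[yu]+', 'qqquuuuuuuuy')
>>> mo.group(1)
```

The match spans [0:12] → 'qqquuuuuuuuy'.
Captured: group 1 = 'q'.

'q'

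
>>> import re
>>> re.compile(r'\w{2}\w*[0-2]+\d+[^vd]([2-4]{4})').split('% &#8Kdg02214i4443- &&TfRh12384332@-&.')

This matches exactly 2 of a word character, then zero or more of a word character; then one or more of a character in [0-2], then one or more of a digit, then any character except [vd]; then exactly 4 of a character in [2-4] (captured).
Matches to split on: at [4:18] → '8Kdg02214i4443'; at [22:34] → 'TfRh12384332'.
The group in the pattern means `split` returns the separators' captures alongside the pieces.

['% &#', '4443', '- &&', '4332', '@-&.']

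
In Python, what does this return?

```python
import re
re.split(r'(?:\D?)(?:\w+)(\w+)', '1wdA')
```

The group in the pattern means `split` returns the separators' captures alongside the pieces.

['', 'A', '']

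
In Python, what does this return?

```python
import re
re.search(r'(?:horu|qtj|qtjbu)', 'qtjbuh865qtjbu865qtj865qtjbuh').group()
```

'qtj'

Alternation isn't longest-match — the leftmost alternative that fits at this position is chosen.
The match spans [0:3] → 'qtj'.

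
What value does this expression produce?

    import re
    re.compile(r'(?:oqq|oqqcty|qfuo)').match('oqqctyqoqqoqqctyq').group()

`re.match` only tries the pattern at the start of the string.
The match spans [0:3] → 'oqq'.

'oqq'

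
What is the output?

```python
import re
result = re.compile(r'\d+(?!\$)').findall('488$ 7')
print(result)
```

`(?!…)`/`(?<!…)` only lets a position through if the neighbouring text does NOT match; no characters are consumed.
With no groups in the pattern, `findall` gives back each whole match — 2 here.

['48', '7']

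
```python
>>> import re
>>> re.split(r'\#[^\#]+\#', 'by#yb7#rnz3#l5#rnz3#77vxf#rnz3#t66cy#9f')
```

['by', 'rnz3', 'rnz3', 'rnz3', '9f']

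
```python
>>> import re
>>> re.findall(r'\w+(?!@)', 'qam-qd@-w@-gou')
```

['qam', 'q', 'gou']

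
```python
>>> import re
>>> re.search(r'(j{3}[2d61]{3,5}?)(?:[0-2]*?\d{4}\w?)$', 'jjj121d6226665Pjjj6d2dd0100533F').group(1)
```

The match spans [15:31] → 'jjj6d2dd0100533F'.
Captured: group 1 = 'jjj6d2dd'.

'jjj6d2dd'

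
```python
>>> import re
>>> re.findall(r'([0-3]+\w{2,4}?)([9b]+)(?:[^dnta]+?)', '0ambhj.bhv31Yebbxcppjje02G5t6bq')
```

Pattern: one or more of a character in [0-3], then 2 to 4 of a word character (lazy) (captured); then one or more of one of [9b] (captured); then one or more of any character except [dnta] (lazy) (non-capturing group).
Matches: at [0:5] match '0ambh', groups = ('0am', 'b'); at [10:17] match '31Yebbx', groups = ('31Ye', 'bb'); at [23:31] match '02G5t6bq', groups = ('02G5t6', 'b').
`findall` packs the 2 group values into a tuple for every match.

[('0am', 'b'), ('31Ye', 'bb'), ('02G5t6', 'b')]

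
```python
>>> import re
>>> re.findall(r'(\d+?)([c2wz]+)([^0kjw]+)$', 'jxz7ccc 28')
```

[('7', 'ccc', ' 28')]

Multiple groups make `findall` return tuples — one 3-tuple for the one match.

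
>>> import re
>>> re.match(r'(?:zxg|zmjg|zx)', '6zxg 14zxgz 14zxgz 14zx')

`match` is anchored at position 0; if the pattern doesn't fit there, it returns None.
Here the string doesn't start with a match, so the call returns None.

None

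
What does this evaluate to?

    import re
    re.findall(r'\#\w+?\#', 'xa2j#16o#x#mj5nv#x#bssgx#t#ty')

['#16o#', '#mj5nv#', '#bssgx#']

With no groups in the pattern, `findall` gives back each whole match — 3 here.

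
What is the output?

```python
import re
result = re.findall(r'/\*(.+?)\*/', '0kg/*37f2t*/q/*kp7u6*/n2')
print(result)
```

With the lazy modifier that quantifier settles for the fewest repetitions that let the rest of the pattern succeed (the atoms after it are unaffected and can still be greedy).
Because there's exactly one group, `findall` drops the full match and keeps group 1 from each hit.

['37f2t', 'kp7u6']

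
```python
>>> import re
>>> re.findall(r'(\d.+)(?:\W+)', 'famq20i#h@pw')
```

['20i#h']

This matches a digit, then one or more of any character (captured); then one or more of a non-word character (non-capturing group).
Matches: at [4:10] match '20i#h@', group 1 = '20i#h'.
One capturing group, so `findall` returns just the captured substring from the one match — 1 in all.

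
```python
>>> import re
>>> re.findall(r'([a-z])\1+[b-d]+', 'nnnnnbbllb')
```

['n', 'l']

After group 1 captures some text, `\1` only succeeds where that same text appears again.
Matches: at [0:7] match 'nnnnnbb', group 1 = 'n'; at [7:10] match 'llb', group 1 = 'l'.
`findall` collects group 1 from each match (2 total).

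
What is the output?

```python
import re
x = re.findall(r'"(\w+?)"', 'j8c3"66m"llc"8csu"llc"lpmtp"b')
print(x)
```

['66m', '8csu', 'lpmtp']

Scanning left to right: at [4:9] match '"66m"', group 1 = '66m'; at [12:18] match '"8csu"', group 1 = '8csu'; at [21:28] match '"lpmtp"', group 1 = 'lpmtp'.
`findall` collects group 1 from each match (3 total).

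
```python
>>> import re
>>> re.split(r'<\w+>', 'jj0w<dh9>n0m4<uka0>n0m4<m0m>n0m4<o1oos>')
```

['jj0w', 'n0m4', 'n0m4', 'n0m4', '']

Splitting on the pattern gives 5 pieces.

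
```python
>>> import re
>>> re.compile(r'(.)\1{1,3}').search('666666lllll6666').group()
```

'6666'

The backreference `\1` re-matches whatever the first group consumed, character for character.
`re.search` tries every starting position until one works.
The match spans [0:4] → '6666'.
Captured: group 1 = '6'.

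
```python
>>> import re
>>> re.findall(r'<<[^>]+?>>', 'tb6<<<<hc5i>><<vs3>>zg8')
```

['<<<<hc5i>>', '<<vs3>>']

Walking the string: at [3:13] → '<<<<hc5i>>'; at [13:20] → '<<vs3>>'.
`findall` yields the raw match text (2 of them) because the pattern has no groups.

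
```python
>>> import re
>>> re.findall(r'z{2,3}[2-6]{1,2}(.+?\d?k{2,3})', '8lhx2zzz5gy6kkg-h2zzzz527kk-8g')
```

['gy6kk', '7kk']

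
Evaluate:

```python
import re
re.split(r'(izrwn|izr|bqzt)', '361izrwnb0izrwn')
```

['361', 'izrwn', 'b0', 'izrwn', '']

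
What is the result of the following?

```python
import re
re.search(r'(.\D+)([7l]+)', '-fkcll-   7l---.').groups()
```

This matches any character, then one or more of a non-digit (captured); then one or more of one of [7l] (captured).
`search` walks the string left to right and returns the first match it finds.
The match spans [0:12] → '-fkcll-   7l'.
Captured: group 1 = '-fkcll-   ', group 2 = '7l'.

('-fkcll-   ', '7l')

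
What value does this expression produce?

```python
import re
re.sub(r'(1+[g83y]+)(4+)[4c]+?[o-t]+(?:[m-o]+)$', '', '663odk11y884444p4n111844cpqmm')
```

'663odk11y884444p4n'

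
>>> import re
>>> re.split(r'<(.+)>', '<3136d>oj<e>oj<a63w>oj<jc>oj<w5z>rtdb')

Matches to split on: at [0:33] → '<3136d>oj<e>oj<a63w>oj<jc>oj<w5z>'.
With a capturing group present, the delimiter's captured portion is kept in the result list.

['', '3136d>oj<e>oj<a63w>oj<jc>oj<w5z', 'rtdb']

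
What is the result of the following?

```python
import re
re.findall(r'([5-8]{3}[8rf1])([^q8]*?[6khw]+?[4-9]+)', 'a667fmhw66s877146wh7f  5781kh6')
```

This matches exactly 3 of a character in [5-8], then one of [8rf1] (captured); then zero or more of any character except [q8] (lazy), then one or more of one of [6khw] (lazy), then one or more of a character in [4-9] (captured).
2 groups means each result is a tuple of 2 captured strings — 3 here.

[('667f', 'mhw66'), ('8771', '46wh7'), ('5781', 'kh6')]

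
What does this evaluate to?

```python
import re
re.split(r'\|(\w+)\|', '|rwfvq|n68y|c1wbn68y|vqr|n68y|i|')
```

['', 'rwfvq', 'n68y', 'c1wbn68y', 'vqr', 'n68y', 'i|']

Matches to split on: at [0:7] → '|rwfvq|'; at [11:21] → '|c1wbn68y|'; at [24:30] → '|n68y|'.
`re.split` interleaves the captured-group text with the surrounding fragments.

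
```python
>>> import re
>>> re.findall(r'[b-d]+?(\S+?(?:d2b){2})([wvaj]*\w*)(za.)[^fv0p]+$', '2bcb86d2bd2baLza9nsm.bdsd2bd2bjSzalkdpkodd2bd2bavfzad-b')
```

[('cb86d2bd2baLza9nsm.bdsd2bd2b', 'jSzalkdpkodd2bd2bavf', 'zad')]

The pattern matches one or more of a character in [b-d] (lazy); then one or more of a non-whitespace character (lazy), then the literal 'd2b' repeated 2 times (captured); then zero or more of one of [wvaj], then zero or more of a word character (captured); then the literal 'za', then any character (captured); then one or more of any character except [fv0p]; then anchored at the end.
A `+?`/`*?`/`{m,n}?` starts at its minimum and grows only as far as needed for what follows to match.
Matches: at [1:55] match 'bcb86d2bd2baLza9nsm.bdsd2bd2bjSzalkdpkodd2bd2bavfzad-b', groups = ('cb86d2bd2baLza9nsm.bdsd2bd2b', 'jSzalkdpkodd2bd2bavf', 'zad').
Multiple groups make `findall` return tuples — one 3-tuple for the one match.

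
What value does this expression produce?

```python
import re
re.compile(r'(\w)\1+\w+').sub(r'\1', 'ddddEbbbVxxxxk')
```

'd'

`\1` has to match the exact text group 1 already captured.
Matches: at [0:14] → 'ddddEbbbVxxxxk'.
`\1` in the replacement pulls in group 1's text for each match.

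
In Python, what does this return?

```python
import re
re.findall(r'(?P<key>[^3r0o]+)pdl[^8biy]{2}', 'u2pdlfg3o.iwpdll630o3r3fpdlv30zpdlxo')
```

['u2', '.iw', 'f', 'z']

This matches one or more of any character except [3r0o] (captured as 'key'); then the literal 'pdl', then exactly 2 of any character except [8biy].
Scanning left to right: at [0:7] match 'u2pdlfg', group 1 = 'u2'; at [9:17] match '.iwpdll6', group 1 = '.iw'; at [23:29] match 'fpdlv3', group 1 = 'f'; at [30:36] match 'zpdlxo', group 1 = 'z'.
With a single group, `findall` returns only what that group captured — 4 items.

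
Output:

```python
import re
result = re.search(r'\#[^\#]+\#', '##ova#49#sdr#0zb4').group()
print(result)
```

The match spans [1:6] → '#ova#'.

#ova#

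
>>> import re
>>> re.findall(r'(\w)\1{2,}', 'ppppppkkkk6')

['p', 'k']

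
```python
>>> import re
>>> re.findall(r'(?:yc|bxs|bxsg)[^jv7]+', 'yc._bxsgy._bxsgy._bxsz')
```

['yc._bxsgy._bxsgy._bxsz']

Scanning left to right: at [0:22] → 'yc._bxsgy._bxsgy._bxsz'.
With no groups in the pattern, `findall` gives back each whole match — 1 here.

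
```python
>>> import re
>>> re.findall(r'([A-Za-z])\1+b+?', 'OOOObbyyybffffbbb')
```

['O', 'y', 'f']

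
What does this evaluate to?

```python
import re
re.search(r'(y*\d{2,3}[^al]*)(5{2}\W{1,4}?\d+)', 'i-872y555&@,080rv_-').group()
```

Pattern: zero or more of a literal 'y', then 2 to 3 of a digit, then zero or more of any character except [al] (captured); then exactly 2 of a literal '5', then 1 to 4 of a non-word character (lazy), then one or more of a digit (captured).
`search` walks the string left to right and returns the first match it finds.
The match spans [2:15] → '872y555&@,080'.
Captured: group 1 = '872y5', group 2 = '55&@,080'.

'872y555&@,080'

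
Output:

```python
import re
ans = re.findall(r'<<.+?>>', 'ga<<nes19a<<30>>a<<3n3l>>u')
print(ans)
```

['<<nes19a<<30>>', '<<3n3l>>']

With no groups in the pattern, `findall` gives back each whole match — 2 here.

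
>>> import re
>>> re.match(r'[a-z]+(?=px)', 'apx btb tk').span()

(0, 1)

The lookaround is zero-width — it requires the adjacent text to match without consuming it, so the asserted text isn't part of the match.
`re.match` won't scan ahead — the pattern has to work from the very first character.
The match spans [0:1] → 'a'.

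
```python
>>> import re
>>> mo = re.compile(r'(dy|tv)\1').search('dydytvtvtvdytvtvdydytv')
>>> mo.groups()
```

The match spans [0:4] → 'dydy'.
Captured: group 1 = 'dy'.

('dy',)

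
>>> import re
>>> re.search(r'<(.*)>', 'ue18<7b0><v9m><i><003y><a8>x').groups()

('7b0><v9m><i><003y><a8',)

`search` walks the string left to right and returns the first match it finds.
The match spans [4:27] → '<7b0><v9m><i><003y><a8>'.
Captured: group 1 = '7b0><v9m><i><003y><a8'.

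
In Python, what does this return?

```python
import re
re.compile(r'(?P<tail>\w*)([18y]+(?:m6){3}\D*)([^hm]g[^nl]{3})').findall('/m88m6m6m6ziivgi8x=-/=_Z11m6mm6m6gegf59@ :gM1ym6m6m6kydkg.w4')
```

[('m8', '8m6m6m6zii', 'vgi8x'), ('gM1', 'ym6m6m6kyd', 'kg.w4')]

The pattern matches zero or more of a word character (captured as 'tail'); then one or more of one of [18y], then the literal 'm6' repeated 3 times, then zero or more of a non-digit (captured); then any character except [hm], then a literal 'g', then exactly 3 of any character except [nl] (captured).
Matches: at [1:18] match 'm88m6m6m6ziivgi8x', groups = ('m8', '8m6m6m6zii', 'vgi8x'); at [42:60] match 'gM1ym6m6m6kydkg.w4', groups = ('gM1', 'ym6m6m6kyd', 'kg.w4').
3 groups means each result is a tuple of 3 captured strings — 2 here.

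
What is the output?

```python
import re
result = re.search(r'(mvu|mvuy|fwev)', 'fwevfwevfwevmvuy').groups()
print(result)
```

('fwev',)

The match spans [0:4] → 'fwev'.
Captured: group 1 = 'fwev'.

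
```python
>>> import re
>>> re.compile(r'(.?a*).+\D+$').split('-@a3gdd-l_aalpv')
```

['', '-', '']

The pattern matches optionally any character, then zero or more of the literal 'a' (captured); then one or more of any character; then one or more of a non-digit; then anchored at the end.
Matches to split on: at [0:15] → '-@a3gdd-l_aalpv'.
With a capturing group present, the delimiter's captured portion is kept in the result list.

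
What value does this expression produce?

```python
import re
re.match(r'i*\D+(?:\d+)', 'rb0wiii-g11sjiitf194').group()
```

'rb0'

This matches zero or more of the literal 'i', then one or more of a non-digit; then one or more of a digit (non-capturing group).
`match` is anchored at position 0; if the pattern doesn't fit there, it returns None.
The match spans [0:3] → 'rb0'.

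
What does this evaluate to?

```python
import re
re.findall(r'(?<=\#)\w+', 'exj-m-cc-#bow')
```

['bow']

The `(?=…)`/`(?<=…)` assertion just peeks at neighbouring text; it doesn't advance the match position.
No capturing groups, so `findall` returns the 1 full match string.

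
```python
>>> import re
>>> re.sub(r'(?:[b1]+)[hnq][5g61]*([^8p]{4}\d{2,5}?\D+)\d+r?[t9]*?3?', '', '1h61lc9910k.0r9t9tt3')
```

'9t9tt3'

A non-greedy quantifier consumes as few characters as it can — just enough that the remainder of the pattern still matches from where it stops; whatever follows it matches normally.
Each match is replaced by ''.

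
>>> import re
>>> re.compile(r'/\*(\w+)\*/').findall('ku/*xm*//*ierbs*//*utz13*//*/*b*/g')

['xm', 'ierbs', 'utz13', 'b']

One capturing group, so `findall` returns just the captured substring from each match — 4 in all.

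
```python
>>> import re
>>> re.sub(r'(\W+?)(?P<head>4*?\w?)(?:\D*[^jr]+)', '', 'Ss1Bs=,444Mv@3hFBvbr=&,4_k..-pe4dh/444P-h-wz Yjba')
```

Pattern: one or more of a non-word character (lazy) (captured); then zero or more of the literal '4' (lazy), then optionally a word character (captured as 'head'); then zero or more of a non-digit, then one or more of any character except [jr] (non-capturing group).
Matches: at [5:19] → '=,444Mv@3hFBvb'; at [20:46] → '=&,4_k..-pe4dh/444P-h-wz Y'.
Each match is replaced by ''.

'Ss1Bsrjba'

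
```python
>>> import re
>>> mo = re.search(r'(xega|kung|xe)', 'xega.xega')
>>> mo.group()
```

'xega'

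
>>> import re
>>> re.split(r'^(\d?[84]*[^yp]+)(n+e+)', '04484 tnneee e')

Pattern: anchored at the start of the string; then optionally a digit, then zero or more of one of [84], then one or more of any character except [yp] (captured); then one or more of a literal 'n', then one or more of the literal 'e' (captured).
Matches to split on: at [0:12] → '04484 tnneee'.
The group in the pattern means `split` returns the separators' captures alongside the pieces.

['', '04484 tn', 'neee', ' e']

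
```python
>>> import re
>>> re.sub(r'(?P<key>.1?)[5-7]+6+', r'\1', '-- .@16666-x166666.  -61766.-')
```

This matches any character, then optionally the literal '1' (captured as 'key'); then one or more of a character in [5-7], then one or more of the literal '6'.
`\1` in the replacement pulls in group 1's text for each match.

'-- .@1-x1.  -61.-'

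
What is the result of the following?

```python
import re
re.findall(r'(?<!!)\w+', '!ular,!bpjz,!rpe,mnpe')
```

The negative lookaround is zero-width — it rules out positions where the adjacent text would match, without consuming anything.
Scanning left to right: at [2:5] → 'lar'; at [8:11] → 'pjz'; at [14:16] → 'pe'; at [17:21] → 'mnpe'.
No capturing groups, so `findall` returns the 4 full match strings.

['lar', 'pjz', 'pe', 'mnpe']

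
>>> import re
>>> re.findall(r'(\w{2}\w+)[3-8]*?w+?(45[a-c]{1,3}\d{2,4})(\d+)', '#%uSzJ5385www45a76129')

[('uSzJ5385ww', '45a7612', '9')]

Multiple groups make `findall` return tuples — one 3-tuple for the one match.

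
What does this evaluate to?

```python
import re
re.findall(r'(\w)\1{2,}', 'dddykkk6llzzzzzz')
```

['d', 'k', 'z']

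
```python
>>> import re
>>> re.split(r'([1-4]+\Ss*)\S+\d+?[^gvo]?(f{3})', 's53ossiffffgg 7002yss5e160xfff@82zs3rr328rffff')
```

['s53ossiffffgg 700', '2yss', 'fff', 'f']

This matches one or more of a character in [1-4], then a non-whitespace character, then zero or more of a literal 's' (captured); then one or more of a non-whitespace character, then one or more of a digit (lazy), then optionally any character except [gvo]; then exactly 3 of a literal 'f' (captured).
Matches to split on: at [17:45] → '2yss5e160xfff@82zs3rr328rfff'.
With a capturing group present, the delimiter's captured portion is kept in the result list.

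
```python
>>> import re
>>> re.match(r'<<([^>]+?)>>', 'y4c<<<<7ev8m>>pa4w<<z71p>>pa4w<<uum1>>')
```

None

With `match`, the pattern is implicitly anchored at the beginning.
Here position 0 doesn't satisfy it, so the call returns None.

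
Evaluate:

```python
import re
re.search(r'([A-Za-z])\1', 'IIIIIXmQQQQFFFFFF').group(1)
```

The backreference `\1` re-matches whatever the first group consumed, character for character.
`search` walks the string left to right and returns the first match it finds.
The match spans [0:2] → 'II'.
Captured: group 1 = 'I'.

'I'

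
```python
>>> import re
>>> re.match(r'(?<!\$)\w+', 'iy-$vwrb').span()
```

(0, 2)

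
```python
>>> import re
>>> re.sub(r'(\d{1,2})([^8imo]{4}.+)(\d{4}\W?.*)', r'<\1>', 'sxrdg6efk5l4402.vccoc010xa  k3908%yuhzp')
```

This matches 1 to 2 of a digit (captured); then exactly 4 of any character except [8imo], then one or more of any character (captured); then exactly 4 of a digit, then optionally a non-word character, then zero or more of any character (captured).
Each match is replaced using the text its own group 1 captured.

'sxrdg<6>'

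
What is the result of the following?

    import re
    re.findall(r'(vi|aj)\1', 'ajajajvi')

['aj']

`\1` has to match the exact text group 1 already captured.
One capturing group, so `findall` returns just the captured substring from the one match — 1 in all.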